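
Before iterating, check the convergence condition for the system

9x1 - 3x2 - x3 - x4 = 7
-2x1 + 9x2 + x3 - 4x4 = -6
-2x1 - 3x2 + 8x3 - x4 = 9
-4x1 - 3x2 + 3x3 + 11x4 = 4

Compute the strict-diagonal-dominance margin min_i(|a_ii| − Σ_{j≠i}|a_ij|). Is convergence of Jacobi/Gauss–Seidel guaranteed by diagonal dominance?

row 1: |9| − (3+1+1) = 4
row 2: |9| − (2+1+4) = 2
row 3: |8| − (2+3+1) = 2
row 4: |11| − (4+3+3) = 1
minimum over rows = 1 → strictly diagonally dominant (convergence guaranteed)

1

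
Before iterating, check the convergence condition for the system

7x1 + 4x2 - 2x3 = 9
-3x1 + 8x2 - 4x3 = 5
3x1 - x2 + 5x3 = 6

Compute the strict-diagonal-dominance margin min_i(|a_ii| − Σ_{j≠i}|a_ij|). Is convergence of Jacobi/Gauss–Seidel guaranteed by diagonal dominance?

1

row 1: |7| − (4+2) = 1
row 2: |8| − (3+4) = 1
row 3: |5| − (3+1) = 1
minimum over rows = 1 → strictly diagonally dominant (convergence guaranteed)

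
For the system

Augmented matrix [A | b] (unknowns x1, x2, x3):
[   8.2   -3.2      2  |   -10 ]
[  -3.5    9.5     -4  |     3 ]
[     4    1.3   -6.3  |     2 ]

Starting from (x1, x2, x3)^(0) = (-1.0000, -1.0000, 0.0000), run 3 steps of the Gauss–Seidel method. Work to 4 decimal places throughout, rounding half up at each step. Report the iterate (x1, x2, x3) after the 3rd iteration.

Iteration 1:
  x1 = (-10 - (-3.2)·-1.0000 - (2)·0.0000) / (8.2) = -1.6098
  x2 = (3 - (-3.5)·-1.6098 - (-4)·0.0000) / (9.5) = -0.2773
  x3 = (2 - (4)·-1.6098 - (1.3)·-0.2773) / (-6.3) = -1.3968
Iteration 2:
  x1 = (-10 - (-3.2)·-0.2773 - (2)·-1.3968) / (8.2) = -0.9870
  x2 = (3 - (-3.5)·-0.9870 - (-4)·-1.3968) / (9.5) = -0.6360
  x3 = (2 - (4)·-0.9870 - (1.3)·-0.6360) / (-6.3) = -1.0754
Iteration 3:
  x1 = (-10 - (-3.2)·-0.6360 - (2)·-1.0754) / (8.2) = -1.2054
  x2 = (3 - (-3.5)·-1.2054 - (-4)·-1.0754) / (9.5) = -0.5811
  x3 = (2 - (4)·-1.2054 - (1.3)·-0.5811) / (-6.3) = -1.2027

(-1.2054, -0.5811, -1.2027)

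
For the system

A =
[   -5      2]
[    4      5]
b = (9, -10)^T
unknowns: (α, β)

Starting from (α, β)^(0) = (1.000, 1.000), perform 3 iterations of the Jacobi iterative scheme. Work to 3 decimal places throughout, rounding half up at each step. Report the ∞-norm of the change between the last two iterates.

1.216

Iteration 1:
  α = (9 - (2)·1.000) / (-5) = -1.400
  β = (-10 - (4)·1.000) / (5) = -2.800
Iteration 2:
  α = (9 - (2)·-2.800) / (-5) = -2.920
  β = (-10 - (4)·-1.400) / (5) = -0.880
Iteration 3:
  α = (9 - (2)·-0.880) / (-5) = -2.152
  β = (-10 - (4)·-2.920) / (5) = 0.336
Change: (0.768, 1.216) → max |·| = 1.216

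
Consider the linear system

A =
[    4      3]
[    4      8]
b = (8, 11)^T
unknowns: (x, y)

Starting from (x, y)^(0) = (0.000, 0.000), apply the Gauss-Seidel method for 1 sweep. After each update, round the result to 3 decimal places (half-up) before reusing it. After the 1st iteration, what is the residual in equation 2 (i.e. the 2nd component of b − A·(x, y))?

0.000

Iteration 1:
  x = (8 - (3)·0.000) / (4) = 2.000
  y = (11 - (4)·2.000) / (8) = 0.375
Residual b − A·x = (-1.125, 0.000)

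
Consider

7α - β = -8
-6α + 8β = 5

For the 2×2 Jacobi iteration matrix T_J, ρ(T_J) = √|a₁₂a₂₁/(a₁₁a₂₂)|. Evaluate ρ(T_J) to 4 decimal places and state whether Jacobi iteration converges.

a₁₂a₂₁/(a₁₁a₂₂) = (-1)·(-6) / ((7)·(8)) = 0.107143
ρ = √|0.107143| = √0.107143 = 0.3273
ρ < 1, so Jacobi converges

0.3273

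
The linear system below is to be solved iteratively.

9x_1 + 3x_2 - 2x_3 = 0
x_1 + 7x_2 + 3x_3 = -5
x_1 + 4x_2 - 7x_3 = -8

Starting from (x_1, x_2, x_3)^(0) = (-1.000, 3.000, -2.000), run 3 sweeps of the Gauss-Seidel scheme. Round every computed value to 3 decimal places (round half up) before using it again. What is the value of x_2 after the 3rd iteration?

-0.986

Iteration 1:
  x_1 = (0 - (3)·3.000 - (-2)·-2.000) / (9) = -1.444
  x_2 = (-5 - (1)·-1.444 - (3)·-2.000) / (7) = 0.349
  x_3 = (-8 - (1)·-1.444 - (4)·0.349) / (-7) = 1.136
Iteration 2:
  x_1 = (0 - (3)·0.349 - (-2)·1.136) / (9) = 0.136
  x_2 = (-5 - (1)·0.136 - (3)·1.136) / (7) = -1.221
  x_3 = (-8 - (1)·0.136 - (4)·-1.221) / (-7) = 0.465
Iteration 3:
  x_1 = (0 - (3)·-1.221 - (-2)·0.465) / (9) = 0.510
  x_2 = (-5 - (1)·0.510 - (3)·0.465) / (7) = -0.986
  x_3 = (-8 - (1)·0.510 - (4)·-0.986) / (-7) = 0.652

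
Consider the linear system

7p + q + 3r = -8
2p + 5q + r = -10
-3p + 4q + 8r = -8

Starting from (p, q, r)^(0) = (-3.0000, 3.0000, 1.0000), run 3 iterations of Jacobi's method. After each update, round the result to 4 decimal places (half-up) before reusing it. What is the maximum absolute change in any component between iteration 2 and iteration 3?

1.4964

Iteration 1:
  p = (-8 - (1)·3.0000 - (3)·1.0000) / (7) = -2.0000
  q = (-10 - (2)·-3.0000 - (1)·1.0000) / (5) = -1.0000
  r = (-8 - (-3)·-3.0000 - (4)·3.0000) / (8) = -3.6250
Iteration 2:
  p = (-8 - (1)·-1.0000 - (3)·-3.6250) / (7) = 0.5536
  q = (-10 - (2)·-2.0000 - (1)·-3.6250) / (5) = -0.4750
  r = (-8 - (-3)·-2.0000 - (4)·-1.0000) / (8) = -1.2500
Iteration 3:
  p = (-8 - (1)·-0.4750 - (3)·-1.2500) / (7) = -0.5393
  q = (-10 - (2)·0.5536 - (1)·-1.2500) / (5) = -1.9714
  r = (-8 - (-3)·0.5536 - (4)·-0.4750) / (8) = -0.5549
Change: (-1.0929, -1.4964, 0.6951) → max |·| = 1.4964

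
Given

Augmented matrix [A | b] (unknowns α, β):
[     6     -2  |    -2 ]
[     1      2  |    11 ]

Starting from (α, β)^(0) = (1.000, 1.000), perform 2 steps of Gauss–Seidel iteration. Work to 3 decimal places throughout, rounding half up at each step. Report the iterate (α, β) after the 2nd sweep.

(1.500, 4.750)

Iteration 1:
  α = (-2 - (-2)·1.000) / (6) = 0.000
  β = (11 - (1)·0.000) / (2) = 5.500
Iteration 2:
  α = (-2 - (-2)·5.500) / (6) = 1.500
  β = (11 - (1)·1.500) / (2) = 4.750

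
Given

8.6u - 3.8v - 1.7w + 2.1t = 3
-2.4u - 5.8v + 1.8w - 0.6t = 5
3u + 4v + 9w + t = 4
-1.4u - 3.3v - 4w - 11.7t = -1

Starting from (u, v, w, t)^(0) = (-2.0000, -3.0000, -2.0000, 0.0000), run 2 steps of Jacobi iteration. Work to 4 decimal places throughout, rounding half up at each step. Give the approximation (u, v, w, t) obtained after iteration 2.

Iteration 1:
  u = (3 - (-3.8)·-3.0000 - (-1.7)·-2.0000 - (2.1)·0.0000) / (8.6) = -1.3721
  v = (5 - (-2.4)·-2.0000 - (1.8)·-2.0000 - (-0.6)·0.0000) / (-5.8) = -0.6552
  w = (4 - (3)·-2.0000 - (4)·-3.0000 - (1)·0.0000) / (9) = 2.4444
  t = (-1 - (-1.4)·-2.0000 - (-3.3)·-3.0000 - (-4)·-2.0000) / (-11.7) = 1.8547
Iteration 2:
  u = (3 - (-3.8)·-0.6552 - (-1.7)·2.4444 - (2.1)·1.8547) / (8.6) = 0.0896
  v = (5 - (-2.4)·-1.3721 - (1.8)·2.4444 - (-0.6)·1.8547) / (-5.8) = 0.2724
  w = (4 - (3)·-1.3721 - (4)·-0.6552 - (1)·1.8547) / (9) = 0.9869
  t = (-1 - (-1.4)·-1.3721 - (-3.3)·-0.6552 - (-4)·2.4444) / (-11.7) = -0.4012

(0.0896, 0.2724, 0.9869, -0.4012)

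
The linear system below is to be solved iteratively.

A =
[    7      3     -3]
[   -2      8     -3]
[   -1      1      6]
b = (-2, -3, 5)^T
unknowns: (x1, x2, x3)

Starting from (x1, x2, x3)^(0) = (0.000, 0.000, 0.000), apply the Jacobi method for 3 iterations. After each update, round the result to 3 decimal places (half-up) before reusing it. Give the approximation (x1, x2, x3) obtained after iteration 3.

Iteration 1:
  x1 = (-2 - (3)·0.000 - (-3)·0.000) / (7) = -0.286
  x2 = (-3 - (-2)·0.000 - (-3)·0.000) / (8) = -0.375
  x3 = (5 - (-1)·0.000 - (1)·0.000) / (6) = 0.833
Iteration 2:
  x1 = (-2 - (3)·-0.375 - (-3)·0.833) / (7) = 0.232
  x2 = (-3 - (-2)·-0.286 - (-3)·0.833) / (8) = -0.134
  x3 = (5 - (-1)·-0.286 - (1)·-0.375) / (6) = 0.848
Iteration 3:
  x1 = (-2 - (3)·-0.134 - (-3)·0.848) / (7) = 0.135
  x2 = (-3 - (-2)·0.232 - (-3)·0.848) / (8) = 0.001
  x3 = (5 - (-1)·0.232 - (1)·-0.134) / (6) = 0.894

(0.135, 0.001, 0.894)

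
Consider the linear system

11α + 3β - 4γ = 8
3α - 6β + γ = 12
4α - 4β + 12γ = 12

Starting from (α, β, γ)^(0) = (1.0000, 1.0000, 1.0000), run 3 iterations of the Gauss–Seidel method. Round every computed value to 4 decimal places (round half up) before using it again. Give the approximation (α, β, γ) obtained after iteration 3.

(1.1497, -1.4008, 0.1498)

Iteration 1:
  α = (8 - (3)·1.0000 - (-4)·1.0000) / (11) = 0.8182
  β = (12 - (3)·0.8182 - (1)·1.0000) / (-6) = -1.4242
  γ = (12 - (4)·0.8182 - (-4)·-1.4242) / (12) = 0.2525
Iteration 2:
  α = (8 - (3)·-1.4242 - (-4)·0.2525) / (11) = 1.2075
  β = (12 - (3)·1.2075 - (1)·0.2525) / (-6) = -1.3542
  γ = (12 - (4)·1.2075 - (-4)·-1.3542) / (12) = 0.1461
Iteration 3:
  α = (8 - (3)·-1.3542 - (-4)·0.1461) / (11) = 1.1497
  β = (12 - (3)·1.1497 - (1)·0.1461) / (-6) = -1.4008
  γ = (12 - (4)·1.1497 - (-4)·-1.4008) / (12) = 0.1498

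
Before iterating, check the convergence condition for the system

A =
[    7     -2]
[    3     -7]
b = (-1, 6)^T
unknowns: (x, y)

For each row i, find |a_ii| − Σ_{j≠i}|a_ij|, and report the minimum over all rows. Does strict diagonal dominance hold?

row 1: |7| − (2) = 5
row 2: |-7| − (3) = 4
minimum over rows = 4 → strictly diagonally dominant (convergence guaranteed)

4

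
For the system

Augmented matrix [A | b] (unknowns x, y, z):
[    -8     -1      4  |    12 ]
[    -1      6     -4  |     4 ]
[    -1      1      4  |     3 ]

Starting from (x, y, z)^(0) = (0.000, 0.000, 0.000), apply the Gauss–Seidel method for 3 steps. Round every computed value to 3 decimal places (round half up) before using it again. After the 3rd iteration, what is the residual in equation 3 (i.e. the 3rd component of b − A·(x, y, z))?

-0.001

Iteration 1:
  x = (12 - (-1)·0.000 - (4)·0.000) / (-8) = -1.500
  y = (4 - (-1)·-1.500 - (-4)·0.000) / (6) = 0.417
  z = (3 - (-1)·-1.500 - (1)·0.417) / (4) = 0.271
Iteration 2:
  x = (12 - (-1)·0.417 - (4)·0.271) / (-8) = -1.417
  y = (4 - (-1)·-1.417 - (-4)·0.271) / (6) = 0.611
  z = (3 - (-1)·-1.417 - (1)·0.611) / (4) = 0.243
Iteration 3:
  x = (12 - (-1)·0.611 - (4)·0.243) / (-8) = -1.455
  y = (4 - (-1)·-1.455 - (-4)·0.243) / (6) = 0.586
  z = (3 - (-1)·-1.455 - (1)·0.586) / (4) = 0.240
Residual b − A·x = (-0.014, -0.011, -0.001)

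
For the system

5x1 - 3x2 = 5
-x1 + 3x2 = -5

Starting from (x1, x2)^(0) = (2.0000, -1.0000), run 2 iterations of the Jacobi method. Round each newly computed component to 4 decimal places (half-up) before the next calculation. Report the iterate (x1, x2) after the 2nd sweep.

Iteration 1:
  x1 = (5 - (-3)·-1.0000) / (5) = 0.4000
  x2 = (-5 - (-1)·2.0000) / (3) = -1.0000
Iteration 2:
  x1 = (5 - (-3)·-1.0000) / (5) = 0.4000
  x2 = (-5 - (-1)·0.4000) / (3) = -1.5333

(0.4000, -1.5333)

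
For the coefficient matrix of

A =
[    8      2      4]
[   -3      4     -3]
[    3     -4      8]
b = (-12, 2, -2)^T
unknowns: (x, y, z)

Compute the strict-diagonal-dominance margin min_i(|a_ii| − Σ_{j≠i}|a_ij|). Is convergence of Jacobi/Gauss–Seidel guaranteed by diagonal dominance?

row 1: |8| − (2+4) = 2
row 2: |4| − (3+3) = -2
row 3: |8| − (3+4) = 1
minimum over rows = -2 → not strictly diagonally dominant

-2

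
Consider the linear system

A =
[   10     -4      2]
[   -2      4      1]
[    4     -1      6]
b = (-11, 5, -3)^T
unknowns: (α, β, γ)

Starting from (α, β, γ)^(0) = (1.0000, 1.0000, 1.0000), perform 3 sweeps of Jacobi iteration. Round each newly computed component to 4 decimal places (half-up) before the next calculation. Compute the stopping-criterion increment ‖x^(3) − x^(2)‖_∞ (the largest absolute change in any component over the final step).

Iteration 1:
  α = (-11 - (-4)·1.0000 - (2)·1.0000) / (10) = -0.9000
  β = (5 - (-2)·1.0000 - (1)·1.0000) / (4) = 1.5000
  γ = (-3 - (4)·1.0000 - (-1)·1.0000) / (6) = -1.0000
Iteration 2:
  α = (-11 - (-4)·1.5000 - (2)·-1.0000) / (10) = -0.3000
  β = (5 - (-2)·-0.9000 - (1)·-1.0000) / (4) = 1.0500
  γ = (-3 - (4)·-0.9000 - (-1)·1.5000) / (6) = 0.3500
Iteration 3:
  α = (-11 - (-4)·1.0500 - (2)·0.3500) / (10) = -0.7500
  β = (5 - (-2)·-0.3000 - (1)·0.3500) / (4) = 1.0125
  γ = (-3 - (4)·-0.3000 - (-1)·1.0500) / (6) = -0.1250
Change: (-0.4500, -0.0375, -0.4750) → max |·| = 0.4750

0.4750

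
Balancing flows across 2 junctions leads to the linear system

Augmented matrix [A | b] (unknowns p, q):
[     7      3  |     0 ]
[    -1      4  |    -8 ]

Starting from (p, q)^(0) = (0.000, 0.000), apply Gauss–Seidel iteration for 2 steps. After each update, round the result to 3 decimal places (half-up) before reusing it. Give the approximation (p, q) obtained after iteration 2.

Iteration 1:
  p = (0 - (3)·0.000) / (7) = 0.000
  q = (-8 - (-1)·0.000) / (4) = -2.000
Iteration 2:
  p = (0 - (3)·-2.000) / (7) = 0.857
  q = (-8 - (-1)·0.857) / (4) = -1.786

(0.857, -1.786)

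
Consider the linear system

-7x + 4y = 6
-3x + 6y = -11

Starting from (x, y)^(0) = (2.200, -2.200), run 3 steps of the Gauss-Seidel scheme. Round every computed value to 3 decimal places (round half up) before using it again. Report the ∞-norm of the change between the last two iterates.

0.113

Iteration 1:
  x = (6 - (4)·-2.200) / (-7) = -2.114
  y = (-11 - (-3)·-2.114) / (6) = -2.890
Iteration 2:
  x = (6 - (4)·-2.890) / (-7) = -2.509
  y = (-11 - (-3)·-2.509) / (6) = -3.088
Iteration 3:
  x = (6 - (4)·-3.088) / (-7) = -2.622
  y = (-11 - (-3)·-2.622) / (6) = -3.144
Change: (-0.113, -0.056) → max |·| = 0.113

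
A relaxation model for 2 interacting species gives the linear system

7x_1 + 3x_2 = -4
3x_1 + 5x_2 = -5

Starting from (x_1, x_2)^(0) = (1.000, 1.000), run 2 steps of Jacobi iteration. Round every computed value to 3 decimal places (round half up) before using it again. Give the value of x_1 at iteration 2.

0.114

Iteration 1:
  x_1 = (-4 - (3)·1.000) / (7) = -1.000
  x_2 = (-5 - (3)·1.000) / (5) = -1.600
Iteration 2:
  x_1 = (-4 - (3)·-1.600) / (7) = 0.114
  x_2 = (-5 - (3)·-1.000) / (5) = -0.400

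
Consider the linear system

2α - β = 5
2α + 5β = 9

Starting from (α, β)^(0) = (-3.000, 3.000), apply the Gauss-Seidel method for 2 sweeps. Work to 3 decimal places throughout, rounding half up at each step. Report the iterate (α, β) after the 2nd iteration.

(2.600, 0.760)

Iteration 1:
  α = (5 - (-1)·3.000) / (2) = 4.000
  β = (9 - (2)·4.000) / (5) = 0.200
Iteration 2:
  α = (5 - (-1)·0.200) / (2) = 2.600
  β = (9 - (2)·2.600) / (5) = 0.760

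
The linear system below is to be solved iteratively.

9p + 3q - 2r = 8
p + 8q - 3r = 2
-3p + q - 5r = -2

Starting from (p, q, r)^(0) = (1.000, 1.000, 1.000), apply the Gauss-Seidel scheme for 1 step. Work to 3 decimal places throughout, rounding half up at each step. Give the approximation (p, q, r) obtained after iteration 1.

Iteration 1:
  p = (8 - (3)·1.000 - (-2)·1.000) / (9) = 0.778
  q = (2 - (1)·0.778 - (-3)·1.000) / (8) = 0.528
  r = (-2 - (-3)·0.778 - (1)·0.528) / (-5) = 0.039

(0.778, 0.528, 0.039)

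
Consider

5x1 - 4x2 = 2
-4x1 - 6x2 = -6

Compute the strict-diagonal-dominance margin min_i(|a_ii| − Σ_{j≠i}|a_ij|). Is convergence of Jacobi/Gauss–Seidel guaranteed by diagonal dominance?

row 1: |5| − (4) = 1
row 2: |-6| − (4) = 2
minimum over rows = 1 → strictly diagonally dominant (convergence guaranteed)

1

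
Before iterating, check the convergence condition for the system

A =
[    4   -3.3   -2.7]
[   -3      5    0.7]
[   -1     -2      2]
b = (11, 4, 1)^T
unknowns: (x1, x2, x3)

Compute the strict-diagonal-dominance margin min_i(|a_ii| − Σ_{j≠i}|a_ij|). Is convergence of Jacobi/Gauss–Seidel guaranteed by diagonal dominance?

row 1: |4| − (3.3+2.7) = -2
row 2: |5| − (3+0.7) = 1.3
row 3: |2| − (1+2) = -1
minimum over rows = -2 → not strictly diagonally dominant

-2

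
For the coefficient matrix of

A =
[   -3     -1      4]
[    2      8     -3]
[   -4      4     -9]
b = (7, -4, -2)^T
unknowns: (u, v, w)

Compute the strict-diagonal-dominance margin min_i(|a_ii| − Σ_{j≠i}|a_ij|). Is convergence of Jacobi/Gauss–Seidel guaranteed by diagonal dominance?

-2

row 1: |-3| − (1+4) = -2
row 2: |8| − (2+3) = 3
row 3: |-9| − (4+4) = 1
minimum over rows = -2 → not strictly diagonally dominant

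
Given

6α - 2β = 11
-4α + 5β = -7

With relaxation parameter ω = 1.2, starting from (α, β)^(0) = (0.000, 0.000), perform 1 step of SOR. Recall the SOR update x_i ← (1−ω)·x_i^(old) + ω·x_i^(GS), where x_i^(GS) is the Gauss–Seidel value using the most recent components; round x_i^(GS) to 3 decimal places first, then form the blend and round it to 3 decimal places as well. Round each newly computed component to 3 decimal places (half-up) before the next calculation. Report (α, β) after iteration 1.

Iteration 1:
  α: GS value = (11 - (-2)·0.000) / (6) = 1.833;  α ← (1−ω)·0.000 + ω·1.833 = 2.200
  β: GS value = (-7 - (-4)·2.200) / (5) = 0.360;  β ← (1−ω)·0.000 + ω·0.360 = 0.432

(2.200, 0.432)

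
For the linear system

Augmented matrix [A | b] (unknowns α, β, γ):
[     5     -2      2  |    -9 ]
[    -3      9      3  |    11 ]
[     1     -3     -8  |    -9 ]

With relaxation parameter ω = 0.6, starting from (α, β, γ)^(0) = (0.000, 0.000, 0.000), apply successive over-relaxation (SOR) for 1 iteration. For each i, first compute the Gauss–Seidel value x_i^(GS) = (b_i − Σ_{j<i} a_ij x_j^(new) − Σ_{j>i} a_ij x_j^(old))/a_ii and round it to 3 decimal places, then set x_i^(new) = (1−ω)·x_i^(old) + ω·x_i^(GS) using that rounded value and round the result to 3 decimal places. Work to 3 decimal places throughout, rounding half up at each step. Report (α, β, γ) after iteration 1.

Iteration 1:
  α: GS value = (-9 - (-2)·0.000 - (2)·0.000) / (5) = -1.800;  α ← (1−ω)·0.000 + ω·-1.800 = -1.080
  β: GS value = (11 - (-3)·-1.080 - (3)·0.000) / (9) = 0.862;  β ← (1−ω)·0.000 + ω·0.862 = 0.517
  γ: GS value = (-9 - (1)·-1.080 - (-3)·0.517) / (-8) = 0.796;  γ ← (1−ω)·0.000 + ω·0.796 = 0.478

(-1.080, 0.517, 0.478)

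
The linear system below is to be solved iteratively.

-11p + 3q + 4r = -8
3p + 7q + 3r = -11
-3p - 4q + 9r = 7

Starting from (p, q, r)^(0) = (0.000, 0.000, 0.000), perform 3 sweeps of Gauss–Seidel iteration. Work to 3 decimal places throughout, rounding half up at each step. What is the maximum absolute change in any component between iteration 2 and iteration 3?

0.045

Iteration 1:
  p = (-8 - (3)·0.000 - (4)·0.000) / (-11) = 0.727
  q = (-11 - (3)·0.727 - (3)·0.000) / (7) = -1.883
  r = (7 - (-3)·0.727 - (-4)·-1.883) / (9) = 0.183
Iteration 2:
  p = (-8 - (3)·-1.883 - (4)·0.183) / (-11) = 0.280
  q = (-11 - (3)·0.280 - (3)·0.183) / (7) = -1.770
  r = (7 - (-3)·0.280 - (-4)·-1.770) / (9) = 0.084
Iteration 3:
  p = (-8 - (3)·-1.770 - (4)·0.084) / (-11) = 0.275
  q = (-11 - (3)·0.275 - (3)·0.084) / (7) = -1.725
  r = (7 - (-3)·0.275 - (-4)·-1.725) / (9) = 0.103
Change: (-0.005, 0.045, 0.019) → max |·| = 0.045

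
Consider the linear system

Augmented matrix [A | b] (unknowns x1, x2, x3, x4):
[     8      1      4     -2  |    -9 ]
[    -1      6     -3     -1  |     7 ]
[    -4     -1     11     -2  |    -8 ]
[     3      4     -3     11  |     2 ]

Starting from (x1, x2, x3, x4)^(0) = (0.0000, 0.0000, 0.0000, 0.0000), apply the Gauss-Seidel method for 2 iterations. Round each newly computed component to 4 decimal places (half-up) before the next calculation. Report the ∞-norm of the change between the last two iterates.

0.4887

Iteration 1:
  x1 = (-9 - (1)·0.0000 - (4)·0.0000 - (-2)·0.0000) / (8) = -1.1250
  x2 = (7 - (-1)·-1.1250 - (-3)·0.0000 - (-1)·0.0000) / (6) = 0.9792
  x3 = (-8 - (-4)·-1.1250 - (-1)·0.9792 - (-2)·0.0000) / (11) = -1.0473
  x4 = (2 - (3)·-1.1250 - (4)·0.9792 - (-3)·-1.0473) / (11) = -0.1531
Iteration 2:
  x1 = (-9 - (1)·0.9792 - (4)·-1.0473 - (-2)·-0.1531) / (8) = -0.7620
  x2 = (7 - (-1)·-0.7620 - (-3)·-1.0473 - (-1)·-0.1531) / (6) = 0.4905
  x3 = (-8 - (-4)·-0.7620 - (-1)·0.4905 - (-2)·-0.1531) / (11) = -0.9876
  x4 = (2 - (3)·-0.7620 - (4)·0.4905 - (-3)·-0.9876) / (11) = -0.0581
Change: (0.3630, -0.4887, 0.0597, 0.0950) → max |·| = 0.4887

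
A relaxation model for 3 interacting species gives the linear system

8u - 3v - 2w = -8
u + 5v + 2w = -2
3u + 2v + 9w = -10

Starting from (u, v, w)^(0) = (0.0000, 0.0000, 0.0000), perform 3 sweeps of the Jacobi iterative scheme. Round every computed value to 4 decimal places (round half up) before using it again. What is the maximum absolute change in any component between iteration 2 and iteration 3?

Iteration 1:
  u = (-8 - (-3)·0.0000 - (-2)·0.0000) / (8) = -1.0000
  v = (-2 - (1)·0.0000 - (2)·0.0000) / (5) = -0.4000
  w = (-10 - (3)·0.0000 - (2)·0.0000) / (9) = -1.1111
Iteration 2:
  u = (-8 - (-3)·-0.4000 - (-2)·-1.1111) / (8) = -1.4278
  v = (-2 - (1)·-1.0000 - (2)·-1.1111) / (5) = 0.2444
  w = (-10 - (3)·-1.0000 - (2)·-0.4000) / (9) = -0.6889
Iteration 3:
  u = (-8 - (-3)·0.2444 - (-2)·-0.6889) / (8) = -1.0806
  v = (-2 - (1)·-1.4278 - (2)·-0.6889) / (5) = 0.1611
  w = (-10 - (3)·-1.4278 - (2)·0.2444) / (9) = -0.6895
Change: (0.3472, -0.0833, -0.0006) → max |·| = 0.3472

0.3472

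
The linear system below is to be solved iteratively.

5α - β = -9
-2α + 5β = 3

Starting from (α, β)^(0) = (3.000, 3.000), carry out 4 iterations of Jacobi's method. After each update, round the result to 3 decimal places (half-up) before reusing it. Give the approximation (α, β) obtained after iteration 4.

(-1.795, -0.110)

Iteration 1:
  α = (-9 - (-1)·3.000) / (5) = -1.200
  β = (3 - (-2)·3.000) / (5) = 1.800
Iteration 2:
  α = (-9 - (-1)·1.800) / (5) = -1.440
  β = (3 - (-2)·-1.200) / (5) = 0.120
Iteration 3:
  α = (-9 - (-1)·0.120) / (5) = -1.776
  β = (3 - (-2)·-1.440) / (5) = 0.024
Iteration 4:
  α = (-9 - (-1)·0.024) / (5) = -1.795
  β = (3 - (-2)·-1.776) / (5) = -0.110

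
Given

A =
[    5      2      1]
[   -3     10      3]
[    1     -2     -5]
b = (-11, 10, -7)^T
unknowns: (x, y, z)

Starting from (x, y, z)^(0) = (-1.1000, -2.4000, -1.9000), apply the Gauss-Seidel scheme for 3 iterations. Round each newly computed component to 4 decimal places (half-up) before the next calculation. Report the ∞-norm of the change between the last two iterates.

0.5226

Iteration 1:
  x = (-11 - (2)·-2.4000 - (1)·-1.9000) / (5) = -0.8600
  y = (10 - (-3)·-0.8600 - (3)·-1.9000) / (10) = 1.3120
  z = (-7 - (1)·-0.8600 - (-2)·1.3120) / (-5) = 0.7032
Iteration 2:
  x = (-11 - (2)·1.3120 - (1)·0.7032) / (5) = -2.8654
  y = (10 - (-3)·-2.8654 - (3)·0.7032) / (10) = -0.0706
  z = (-7 - (1)·-2.8654 - (-2)·-0.0706) / (-5) = 0.8552
Iteration 3:
  x = (-11 - (2)·-0.0706 - (1)·0.8552) / (5) = -2.3428
  y = (10 - (-3)·-2.3428 - (3)·0.8552) / (10) = 0.0406
  z = (-7 - (1)·-2.3428 - (-2)·0.0406) / (-5) = 0.9152
Change: (0.5226, 0.1112, 0.0600) → max |·| = 0.5226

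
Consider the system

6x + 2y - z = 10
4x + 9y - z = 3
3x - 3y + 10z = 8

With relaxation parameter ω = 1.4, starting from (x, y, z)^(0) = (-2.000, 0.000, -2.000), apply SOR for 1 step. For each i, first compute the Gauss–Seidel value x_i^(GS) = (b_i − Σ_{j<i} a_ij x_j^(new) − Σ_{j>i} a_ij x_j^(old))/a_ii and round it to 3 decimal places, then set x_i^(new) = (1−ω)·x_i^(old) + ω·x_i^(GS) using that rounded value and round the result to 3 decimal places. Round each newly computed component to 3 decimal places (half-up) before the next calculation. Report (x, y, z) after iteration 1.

Iteration 1:
  x: GS value = (10 - (2)·0.000 - (-1)·-2.000) / (6) = 1.333;  x ← (1−ω)·-2.000 + ω·1.333 = 2.666
  y: GS value = (3 - (4)·2.666 - (-1)·-2.000) / (9) = -1.074;  y ← (1−ω)·0.000 + ω·-1.074 = -1.504
  z: GS value = (8 - (3)·2.666 - (-3)·-1.504) / (10) = -0.451;  z ← (1−ω)·-2.000 + ω·-0.451 = 0.169

(2.666, -1.504, 0.169)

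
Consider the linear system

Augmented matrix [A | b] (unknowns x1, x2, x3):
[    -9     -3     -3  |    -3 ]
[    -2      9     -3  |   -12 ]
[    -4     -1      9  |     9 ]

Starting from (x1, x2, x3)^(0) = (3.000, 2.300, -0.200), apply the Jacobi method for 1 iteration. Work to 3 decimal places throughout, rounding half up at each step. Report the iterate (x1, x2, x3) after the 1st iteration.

Iteration 1:
  x1 = (-3 - (-3)·2.300 - (-3)·-0.200) / (-9) = -0.367
  x2 = (-12 - (-2)·3.000 - (-3)·-0.200) / (9) = -0.733
  x3 = (9 - (-4)·3.000 - (-1)·2.300) / (9) = 2.589

(-0.367, -0.733, 2.589)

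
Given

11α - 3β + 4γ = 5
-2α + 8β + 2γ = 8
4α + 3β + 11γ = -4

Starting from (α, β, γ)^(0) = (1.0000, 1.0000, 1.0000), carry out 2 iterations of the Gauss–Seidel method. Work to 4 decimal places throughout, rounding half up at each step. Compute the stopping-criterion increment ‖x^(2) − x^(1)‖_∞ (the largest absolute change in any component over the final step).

0.5840

Iteration 1:
  α = (5 - (-3)·1.0000 - (4)·1.0000) / (11) = 0.3636
  β = (8 - (-2)·0.3636 - (2)·1.0000) / (8) = 0.8409
  γ = (-4 - (4)·0.3636 - (3)·0.8409) / (11) = -0.7252
Iteration 2:
  α = (5 - (-3)·0.8409 - (4)·-0.7252) / (11) = 0.9476
  β = (8 - (-2)·0.9476 - (2)·-0.7252) / (8) = 1.4182
  γ = (-4 - (4)·0.9476 - (3)·1.4182) / (11) = -1.0950
Change: (0.5840, 0.5773, -0.3698) → max |·| = 0.5840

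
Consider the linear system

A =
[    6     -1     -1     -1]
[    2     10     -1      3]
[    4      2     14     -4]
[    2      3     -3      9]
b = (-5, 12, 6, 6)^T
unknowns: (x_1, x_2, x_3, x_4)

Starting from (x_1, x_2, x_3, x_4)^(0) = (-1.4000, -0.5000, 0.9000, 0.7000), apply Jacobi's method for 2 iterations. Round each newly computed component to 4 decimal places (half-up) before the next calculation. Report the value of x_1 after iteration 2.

-0.1826

Iteration 1:
  x_1 = (-5 - (-1)·-0.5000 - (-1)·0.9000 - (-1)·0.7000) / (6) = -0.6500
  x_2 = (12 - (2)·-1.4000 - (-1)·0.9000 - (3)·0.7000) / (10) = 1.3600
  x_3 = (6 - (4)·-1.4000 - (2)·-0.5000 - (-4)·0.7000) / (14) = 1.1000
  x_4 = (6 - (2)·-1.4000 - (3)·-0.5000 - (-3)·0.9000) / (9) = 1.4444
Iteration 2:
  x_1 = (-5 - (-1)·1.3600 - (-1)·1.1000 - (-1)·1.4444) / (6) = -0.1826
  x_2 = (12 - (2)·-0.6500 - (-1)·1.1000 - (3)·1.4444) / (10) = 1.0067
  x_3 = (6 - (4)·-0.6500 - (2)·1.3600 - (-4)·1.4444) / (14) = 0.8327
  x_4 = (6 - (2)·-0.6500 - (3)·1.3600 - (-3)·1.1000) / (9) = 0.7244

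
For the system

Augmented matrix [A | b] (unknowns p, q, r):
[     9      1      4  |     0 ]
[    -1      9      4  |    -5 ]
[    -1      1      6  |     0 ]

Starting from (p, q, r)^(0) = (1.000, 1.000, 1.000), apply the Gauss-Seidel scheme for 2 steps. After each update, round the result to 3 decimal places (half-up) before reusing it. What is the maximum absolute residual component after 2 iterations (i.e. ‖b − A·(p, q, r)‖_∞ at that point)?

0.589

Iteration 1:
  p = (0 - (1)·1.000 - (4)·1.000) / (9) = -0.556
  q = (-5 - (-1)·-0.556 - (4)·1.000) / (9) = -1.062
  r = (0 - (-1)·-0.556 - (1)·-1.062) / (6) = 0.084
Iteration 2:
  p = (0 - (1)·-1.062 - (4)·0.084) / (9) = 0.081
  q = (-5 - (-1)·0.081 - (4)·0.084) / (9) = -0.584
  r = (0 - (-1)·0.081 - (1)·-0.584) / (6) = 0.111
Residual b − A·x = (-0.589, -0.107, -0.001); ∞-norm = 0.589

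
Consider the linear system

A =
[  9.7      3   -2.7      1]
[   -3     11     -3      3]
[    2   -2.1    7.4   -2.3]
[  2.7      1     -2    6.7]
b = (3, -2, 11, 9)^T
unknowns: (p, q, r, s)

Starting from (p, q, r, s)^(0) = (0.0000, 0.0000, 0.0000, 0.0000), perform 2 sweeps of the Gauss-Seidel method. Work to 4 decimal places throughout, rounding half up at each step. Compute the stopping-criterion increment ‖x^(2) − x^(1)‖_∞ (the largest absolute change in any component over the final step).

Iteration 1:
  p = (3 - (3)·0.0000 - (-2.7)·0.0000 - (1)·0.0000) / (9.7) = 0.3093
  q = (-2 - (-3)·0.3093 - (-3)·0.0000 - (3)·0.0000) / (11) = -0.0975
  r = (11 - (2)·0.3093 - (-2.1)·-0.0975 - (-2.3)·0.0000) / (7.4) = 1.3752
  s = (9 - (2.7)·0.3093 - (1)·-0.0975 - (-2)·1.3752) / (6.7) = 1.6437
Iteration 2:
  p = (3 - (3)·-0.0975 - (-2.7)·1.3752 - (1)·1.6437) / (9.7) = 0.5528
  q = (-2 - (-3)·0.5528 - (-3)·1.3752 - (3)·1.6437) / (11) = -0.1043
  r = (11 - (2)·0.5528 - (-2.1)·-0.1043 - (-2.3)·1.6437) / (7.4) = 1.8184
  s = (9 - (2.7)·0.5528 - (1)·-0.1043 - (-2)·1.8184) / (6.7) = 1.6789
Change: (0.2435, -0.0068, 0.4432, 0.0352) → max |·| = 0.4432

0.4432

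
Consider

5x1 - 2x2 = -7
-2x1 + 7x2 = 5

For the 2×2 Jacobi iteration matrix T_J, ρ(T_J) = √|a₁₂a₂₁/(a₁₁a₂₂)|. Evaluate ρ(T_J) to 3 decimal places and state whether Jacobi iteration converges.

a₁₂a₂₁/(a₁₁a₂₂) = (-2)·(-2) / ((5)·(7)) = 0.114286
ρ = √|0.114286| = √0.114286 = 0.338
ρ < 1, so Jacobi converges

0.338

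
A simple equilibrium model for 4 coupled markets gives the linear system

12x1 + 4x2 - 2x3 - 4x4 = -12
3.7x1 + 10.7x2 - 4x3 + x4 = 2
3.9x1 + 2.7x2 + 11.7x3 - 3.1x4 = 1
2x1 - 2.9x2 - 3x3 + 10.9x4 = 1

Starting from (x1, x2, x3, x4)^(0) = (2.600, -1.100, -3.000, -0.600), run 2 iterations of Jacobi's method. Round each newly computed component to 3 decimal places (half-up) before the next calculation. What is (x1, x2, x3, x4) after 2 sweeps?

(-1.023, 0.532, 0.542, -0.326)

Iteration 1:
  x1 = (-12 - (4)·-1.100 - (-2)·-3.000 - (-4)·-0.600) / (12) = -1.333
  x2 = (2 - (3.7)·2.600 - (-4)·-3.000 - (1)·-0.600) / (10.7) = -1.778
  x3 = (1 - (3.9)·2.600 - (2.7)·-1.100 - (-3.1)·-0.600) / (11.7) = -0.686
  x4 = (1 - (2)·2.600 - (-2.9)·-1.100 - (-3)·-3.000) / (10.9) = -1.504
Iteration 2:
  x1 = (-12 - (4)·-1.778 - (-2)·-0.686 - (-4)·-1.504) / (12) = -1.023
  x2 = (2 - (3.7)·-1.333 - (-4)·-0.686 - (1)·-1.504) / (10.7) = 0.532
  x3 = (1 - (3.9)·-1.333 - (2.7)·-1.778 - (-3.1)·-1.504) / (11.7) = 0.542
  x4 = (1 - (2)·-1.333 - (-2.9)·-1.778 - (-3)·-0.686) / (10.9) = -0.326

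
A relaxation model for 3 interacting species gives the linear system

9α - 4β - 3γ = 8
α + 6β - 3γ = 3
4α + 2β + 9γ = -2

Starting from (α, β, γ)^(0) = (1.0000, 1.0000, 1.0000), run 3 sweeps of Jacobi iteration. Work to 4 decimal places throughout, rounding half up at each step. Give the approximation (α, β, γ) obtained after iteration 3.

Iteration 1:
  α = (8 - (-4)·1.0000 - (-3)·1.0000) / (9) = 1.6667
  β = (3 - (1)·1.0000 - (-3)·1.0000) / (6) = 0.8333
  γ = (-2 - (4)·1.0000 - (2)·1.0000) / (9) = -0.8889
Iteration 2:
  α = (8 - (-4)·0.8333 - (-3)·-0.8889) / (9) = 0.9629
  β = (3 - (1)·1.6667 - (-3)·-0.8889) / (6) = -0.2222
  γ = (-2 - (4)·1.6667 - (2)·0.8333) / (9) = -1.1482
Iteration 3:
  α = (8 - (-4)·-0.2222 - (-3)·-1.1482) / (9) = 0.4074
  β = (3 - (1)·0.9629 - (-3)·-1.1482) / (6) = -0.2346
  γ = (-2 - (4)·0.9629 - (2)·-0.2222) / (9) = -0.6008

(0.4074, -0.2346, -0.6008)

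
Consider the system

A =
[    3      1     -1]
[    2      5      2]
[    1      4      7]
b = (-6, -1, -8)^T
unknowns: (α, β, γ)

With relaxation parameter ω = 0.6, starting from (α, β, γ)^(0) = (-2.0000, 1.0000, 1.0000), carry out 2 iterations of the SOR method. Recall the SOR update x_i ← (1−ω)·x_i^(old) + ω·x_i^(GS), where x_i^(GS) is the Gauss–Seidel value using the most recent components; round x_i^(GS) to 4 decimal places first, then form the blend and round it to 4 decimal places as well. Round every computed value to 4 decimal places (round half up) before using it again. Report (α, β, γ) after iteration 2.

(-2.1625, 0.6772, -0.8496)

Iteration 1:
  α: GS value = (-6 - (1)·1.0000 - (-1)·1.0000) / (3) = -2.0000;  α ← (1−ω)·-2.0000 + ω·-2.0000 = -2.0000
  β: GS value = (-1 - (2)·-2.0000 - (2)·1.0000) / (5) = 0.2000;  β ← (1−ω)·1.0000 + ω·0.2000 = 0.5200
  γ: GS value = (-8 - (1)·-2.0000 - (4)·0.5200) / (7) = -1.1543;  γ ← (1−ω)·1.0000 + ω·-1.1543 = -0.2926
Iteration 2:
  α: GS value = (-6 - (1)·0.5200 - (-1)·-0.2926) / (3) = -2.2709;  α ← (1−ω)·-2.0000 + ω·-2.2709 = -2.1625
  β: GS value = (-1 - (2)·-2.1625 - (2)·-0.2926) / (5) = 0.7820;  β ← (1−ω)·0.5200 + ω·0.7820 = 0.6772
  γ: GS value = (-8 - (1)·-2.1625 - (4)·0.6772) / (7) = -1.2209;  γ ← (1−ω)·-0.2926 + ω·-1.2209 = -0.8496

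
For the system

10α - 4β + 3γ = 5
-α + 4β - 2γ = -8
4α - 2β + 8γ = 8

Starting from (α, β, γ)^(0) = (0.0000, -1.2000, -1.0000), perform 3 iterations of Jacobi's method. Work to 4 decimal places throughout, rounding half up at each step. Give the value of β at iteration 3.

Iteration 1:
  α = (5 - (-4)·-1.2000 - (3)·-1.0000) / (10) = 0.3200
  β = (-8 - (-1)·0.0000 - (-2)·-1.0000) / (4) = -2.5000
  γ = (8 - (4)·0.0000 - (-2)·-1.2000) / (8) = 0.7000
Iteration 2:
  α = (5 - (-4)·-2.5000 - (3)·0.7000) / (10) = -0.7100
  β = (-8 - (-1)·0.3200 - (-2)·0.7000) / (4) = -1.5700
  γ = (8 - (4)·0.3200 - (-2)·-2.5000) / (8) = 0.2150
Iteration 3:
  α = (5 - (-4)·-1.5700 - (3)·0.2150) / (10) = -0.1925
  β = (-8 - (-1)·-0.7100 - (-2)·0.2150) / (4) = -2.0700
  γ = (8 - (4)·-0.7100 - (-2)·-1.5700) / (8) = 0.9625

-2.0700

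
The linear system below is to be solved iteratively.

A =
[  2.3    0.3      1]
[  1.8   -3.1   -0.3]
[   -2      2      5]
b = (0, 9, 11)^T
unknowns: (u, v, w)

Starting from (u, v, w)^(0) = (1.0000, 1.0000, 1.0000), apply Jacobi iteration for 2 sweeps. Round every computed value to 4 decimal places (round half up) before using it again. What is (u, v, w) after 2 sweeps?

Iteration 1:
  u = (0 - (0.3)·1.0000 - (1)·1.0000) / (2.3) = -0.5652
  v = (9 - (1.8)·1.0000 - (-0.3)·1.0000) / (-3.1) = -2.4194
  w = (11 - (-2)·1.0000 - (2)·1.0000) / (5) = 2.2000
Iteration 2:
  u = (0 - (0.3)·-2.4194 - (1)·2.2000) / (2.3) = -0.6409
  v = (9 - (1.8)·-0.5652 - (-0.3)·2.2000) / (-3.1) = -3.4443
  w = (11 - (-2)·-0.5652 - (2)·-2.4194) / (5) = 2.9417

(-0.6409, -3.4443, 2.9417)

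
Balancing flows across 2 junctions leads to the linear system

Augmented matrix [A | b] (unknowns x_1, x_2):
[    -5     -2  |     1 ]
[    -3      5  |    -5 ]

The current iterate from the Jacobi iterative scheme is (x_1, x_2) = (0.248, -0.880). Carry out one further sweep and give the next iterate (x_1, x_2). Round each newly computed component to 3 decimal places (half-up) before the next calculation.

(0.152, -0.851)

One sweep:
  x_1 = (1 - (-2)·-0.880) / (-5) = 0.152
  x_2 = (-5 - (-3)·0.248) / (5) = -0.851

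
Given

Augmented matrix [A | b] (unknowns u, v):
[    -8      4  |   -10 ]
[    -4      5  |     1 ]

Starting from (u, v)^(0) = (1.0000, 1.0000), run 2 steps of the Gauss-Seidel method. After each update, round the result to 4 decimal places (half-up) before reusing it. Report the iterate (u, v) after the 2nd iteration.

(2.0500, 1.8400)

Iteration 1:
  u = (-10 - (4)·1.0000) / (-8) = 1.7500
  v = (1 - (-4)·1.7500) / (5) = 1.6000
Iteration 2:
  u = (-10 - (4)·1.6000) / (-8) = 2.0500
  v = (1 - (-4)·2.0500) / (5) = 1.8400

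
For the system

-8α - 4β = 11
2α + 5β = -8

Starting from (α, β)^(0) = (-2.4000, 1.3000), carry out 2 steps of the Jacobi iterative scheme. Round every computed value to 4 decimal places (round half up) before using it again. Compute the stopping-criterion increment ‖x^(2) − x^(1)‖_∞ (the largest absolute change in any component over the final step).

Iteration 1:
  α = (11 - (-4)·1.3000) / (-8) = -2.0250
  β = (-8 - (2)·-2.4000) / (5) = -0.6400
Iteration 2:
  α = (11 - (-4)·-0.6400) / (-8) = -1.0550
  β = (-8 - (2)·-2.0250) / (5) = -0.7900
Change: (0.9700, -0.1500) → max |·| = 0.9700

0.9700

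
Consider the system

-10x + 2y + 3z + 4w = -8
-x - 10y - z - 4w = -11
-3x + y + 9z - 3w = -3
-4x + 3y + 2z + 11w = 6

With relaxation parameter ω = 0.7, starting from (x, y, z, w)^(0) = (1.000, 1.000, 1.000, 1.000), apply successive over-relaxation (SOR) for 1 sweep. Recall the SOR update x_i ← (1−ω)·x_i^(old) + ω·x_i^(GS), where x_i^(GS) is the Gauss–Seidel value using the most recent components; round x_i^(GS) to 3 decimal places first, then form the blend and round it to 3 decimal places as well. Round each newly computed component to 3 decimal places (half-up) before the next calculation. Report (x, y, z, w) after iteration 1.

Iteration 1:
  x: GS value = (-8 - (2)·1.000 - (3)·1.000 - (4)·1.000) / (-10) = 1.700;  x ← (1−ω)·1.000 + ω·1.700 = 1.490
  y: GS value = (-11 - (-1)·1.490 - (-1)·1.000 - (-4)·1.000) / (-10) = 0.451;  y ← (1−ω)·1.000 + ω·0.451 = 0.616
  z: GS value = (-3 - (-3)·1.490 - (1)·0.616 - (-3)·1.000) / (9) = 0.428;  z ← (1−ω)·1.000 + ω·0.428 = 0.600
  w: GS value = (6 - (-4)·1.490 - (3)·0.616 - (2)·0.600) / (11) = 0.810;  w ← (1−ω)·1.000 + ω·0.810 = 0.867

(1.490, 0.616, 0.600, 0.867)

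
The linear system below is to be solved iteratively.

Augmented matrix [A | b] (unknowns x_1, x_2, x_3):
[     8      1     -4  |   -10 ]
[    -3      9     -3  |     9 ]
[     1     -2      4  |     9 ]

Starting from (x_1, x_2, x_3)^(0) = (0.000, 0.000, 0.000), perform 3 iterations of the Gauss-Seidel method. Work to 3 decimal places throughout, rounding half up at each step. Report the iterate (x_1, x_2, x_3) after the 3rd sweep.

Iteration 1:
  x_1 = (-10 - (1)·0.000 - (-4)·0.000) / (8) = -1.250
  x_2 = (9 - (-3)·-1.250 - (-3)·0.000) / (9) = 0.583
  x_3 = (9 - (1)·-1.250 - (-2)·0.583) / (4) = 2.854
Iteration 2:
  x_1 = (-10 - (1)·0.583 - (-4)·2.854) / (8) = 0.104
  x_2 = (9 - (-3)·0.104 - (-3)·2.854) / (9) = 1.986
  x_3 = (9 - (1)·0.104 - (-2)·1.986) / (4) = 3.217
Iteration 3:
  x_1 = (-10 - (1)·1.986 - (-4)·3.217) / (8) = 0.110
  x_2 = (9 - (-3)·0.110 - (-3)·3.217) / (9) = 2.109
  x_3 = (9 - (1)·0.110 - (-2)·2.109) / (4) = 3.277

(0.110, 2.109, 3.277)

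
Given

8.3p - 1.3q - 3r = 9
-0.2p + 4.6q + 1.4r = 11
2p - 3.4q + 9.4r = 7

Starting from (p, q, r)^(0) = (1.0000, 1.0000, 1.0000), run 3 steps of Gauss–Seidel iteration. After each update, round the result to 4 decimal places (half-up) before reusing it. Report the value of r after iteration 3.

1.1287

Iteration 1:
  p = (9 - (-1.3)·1.0000 - (-3)·1.0000) / (8.3) = 1.6024
  q = (11 - (-0.2)·1.6024 - (1.4)·1.0000) / (4.6) = 2.1566
  r = (7 - (2)·1.6024 - (-3.4)·2.1566) / (9.4) = 1.1838
Iteration 2:
  p = (9 - (-1.3)·2.1566 - (-3)·1.1838) / (8.3) = 1.8500
  q = (11 - (-0.2)·1.8500 - (1.4)·1.1838) / (4.6) = 2.1115
  r = (7 - (2)·1.8500 - (-3.4)·2.1115) / (9.4) = 1.1148
Iteration 3:
  p = (9 - (-1.3)·2.1115 - (-3)·1.1148) / (8.3) = 1.8180
  q = (11 - (-0.2)·1.8180 - (1.4)·1.1148) / (4.6) = 2.1311
  r = (7 - (2)·1.8180 - (-3.4)·2.1311) / (9.4) = 1.1287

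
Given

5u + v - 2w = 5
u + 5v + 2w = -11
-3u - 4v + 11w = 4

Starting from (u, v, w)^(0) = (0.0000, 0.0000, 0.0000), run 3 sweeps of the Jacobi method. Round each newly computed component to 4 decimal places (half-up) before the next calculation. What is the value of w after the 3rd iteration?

Iteration 1:
  u = (5 - (1)·0.0000 - (-2)·0.0000) / (5) = 1.0000
  v = (-11 - (1)·0.0000 - (2)·0.0000) / (5) = -2.2000
  w = (4 - (-3)·0.0000 - (-4)·0.0000) / (11) = 0.3636
Iteration 2:
  u = (5 - (1)·-2.2000 - (-2)·0.3636) / (5) = 1.5854
  v = (-11 - (1)·1.0000 - (2)·0.3636) / (5) = -2.5454
  w = (4 - (-3)·1.0000 - (-4)·-2.2000) / (11) = -0.1636
Iteration 3:
  u = (5 - (1)·-2.5454 - (-2)·-0.1636) / (5) = 1.4436
  v = (-11 - (1)·1.5854 - (2)·-0.1636) / (5) = -2.4516
  w = (4 - (-3)·1.5854 - (-4)·-2.5454) / (11) = -0.1296

-0.1296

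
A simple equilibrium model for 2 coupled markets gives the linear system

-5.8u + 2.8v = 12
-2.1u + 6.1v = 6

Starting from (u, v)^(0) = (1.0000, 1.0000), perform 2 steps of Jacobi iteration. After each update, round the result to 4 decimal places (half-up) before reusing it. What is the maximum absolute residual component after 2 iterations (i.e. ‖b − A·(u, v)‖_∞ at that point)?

Iteration 1:
  u = (12 - (2.8)·1.0000) / (-5.8) = -1.5862
  v = (6 - (-2.1)·1.0000) / (6.1) = 1.3279
Iteration 2:
  u = (12 - (2.8)·1.3279) / (-5.8) = -1.4279
  v = (6 - (-2.1)·-1.5862) / (6.1) = 0.4375
Residual b − A·x = (2.4932, 0.3327); ∞-norm = 2.4932

2.4932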